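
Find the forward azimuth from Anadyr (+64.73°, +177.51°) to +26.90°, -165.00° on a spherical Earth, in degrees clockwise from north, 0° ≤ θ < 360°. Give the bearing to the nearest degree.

Δλ = -165.00 − 177.51 = -342.51°; wrapped into (−180°, 180°]: 17.49°.
θ = atan2( sin Δλ · cos φ₂ , cos φ₁ · sin φ₂ − sin φ₁ · cos φ₂ · cos Δλ )
  = atan2(0.26802, -0.57604) = 155.048° → normalised to [0°, 360°): 155.048°.

155°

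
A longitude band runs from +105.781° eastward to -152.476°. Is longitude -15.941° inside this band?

Band width going east from +105.781° to -152.476°: ((-152.476 − 105.781) mod 360) = 101.743°.
Offset of -15.941° east of the west edge: ((-15.941 − 105.781) mod 360) = 238.278°.
238.278° > 101.743° ⇒ outside.

No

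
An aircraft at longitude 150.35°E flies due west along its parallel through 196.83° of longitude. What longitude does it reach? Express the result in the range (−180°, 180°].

46.48°W

Start at +150.35°; shift −196.83° → -46.48°.
-46.48° already lies in (−180°, 180°].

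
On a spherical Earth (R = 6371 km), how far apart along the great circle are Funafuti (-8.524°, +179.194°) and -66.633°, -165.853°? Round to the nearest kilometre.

Δλ = -165.853 − 179.194 = -345.047°; wrapped into (−180°, 180°]: 14.953°.
Δφ = -66.633 − -8.524 = -58.109°.
a = sin²(Δφ/2) + cos φ₁ · cos φ₂ · sin²(Δλ/2) = 0.242489.
c = 2·atan2(√a, √(1−a)) = 1.02976 rad → d = 6371·c ≈ 6560.61 km.

6561 km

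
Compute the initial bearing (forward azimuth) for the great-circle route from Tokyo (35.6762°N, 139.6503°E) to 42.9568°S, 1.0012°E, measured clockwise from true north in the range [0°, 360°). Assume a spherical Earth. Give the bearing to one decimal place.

244.3°

Δλ = 1.0012 − 139.6503 = -138.6491°.
θ = atan2( sin Δλ · cos φ₂ , cos φ₁ · sin φ₂ − sin φ₁ · cos φ₂ · cos Δλ )
  = atan2(-0.48352, -0.23315) = -115.743° → normalised to [0°, 360°): 244.257°.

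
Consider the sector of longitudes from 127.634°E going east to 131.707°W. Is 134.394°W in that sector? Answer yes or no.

Band width going east from +127.634° to -131.707°: ((-131.707 − 127.634) mod 360) = 100.659°.
Offset of -134.394° east of the west edge: ((-134.394 − 127.634) mod 360) = 97.972°.
97.972° ≤ 100.659° ⇒ inside.

Yes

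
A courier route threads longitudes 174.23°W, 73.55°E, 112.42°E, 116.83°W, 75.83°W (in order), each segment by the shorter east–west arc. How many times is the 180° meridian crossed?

2

Leg 1: -174.23° → +73.55°, shortest Δλ = -112.22° (west) — crosses 180°.
Leg 2: +73.55° → +112.42°, shortest Δλ = 38.87° (east) — does not cross 180°.
Leg 3: +112.42° → -116.83°, shortest Δλ = 130.75° (east) — crosses 180°.
Leg 4: -116.83° → -75.83°, shortest Δλ = 41.0° (east) — does not cross 180°.
Total crossings: 2.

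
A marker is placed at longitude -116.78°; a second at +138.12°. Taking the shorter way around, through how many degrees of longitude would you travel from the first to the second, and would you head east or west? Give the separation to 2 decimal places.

Raw difference: 138.12 − -116.78 = 254.9°.
Normalise into (−180°, 180°]: 254.9° − 360° = -105.1°.
Negative ⇒ the second point lies to the west; separation 105.10°.

105.10° west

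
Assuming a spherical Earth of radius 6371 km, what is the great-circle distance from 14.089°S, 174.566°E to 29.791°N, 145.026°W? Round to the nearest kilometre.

6524 km

Δλ = -145.026 − 174.566 = -319.592°; wrapped into (−180°, 180°]: 40.408°.
Δφ = 29.791 − -14.089 = 43.880°.
a = sin²(Δφ/2) + cos φ₁ · cos φ₂ · sin²(Δλ/2) = 0.240003.
c = 2·atan2(√a, √(1−a)) = 1.02395 rad → d = 6371·c ≈ 6523.60 km.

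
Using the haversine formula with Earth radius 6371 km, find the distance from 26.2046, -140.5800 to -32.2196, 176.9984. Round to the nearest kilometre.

Δλ = 176.9984 − -140.5800 = 317.5784°; wrapped into (−180°, 180°]: -42.4216°.
Δφ = -32.2196 − 26.2046 = -58.4242°.
a = sin²(Δφ/2) + cos φ₁ · cos φ₂ · sin²(Δλ/2) = 0.337548.
c = 2·atan2(√a, √(1−a)) = 1.23989 rad → d = 6371·c ≈ 7899.31 km.

7899 km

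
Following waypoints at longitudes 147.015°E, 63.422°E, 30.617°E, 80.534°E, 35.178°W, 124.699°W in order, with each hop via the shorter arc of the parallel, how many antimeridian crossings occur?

0

Leg 1: +147.015° → +63.422°, shortest Δλ = -83.593° (west) — does not cross 180°.
Leg 2: +63.422° → +30.617°, shortest Δλ = -32.805° (west) — does not cross 180°.
Leg 3: +30.617° → +80.534°, shortest Δλ = 49.917° (east) — does not cross 180°.
Leg 4: +80.534° → -35.178°, shortest Δλ = -115.712° (west) — does not cross 180°.
Leg 5: -35.178° → -124.699°, shortest Δλ = -89.521° (west) — does not cross 180°.
Total crossings: 0.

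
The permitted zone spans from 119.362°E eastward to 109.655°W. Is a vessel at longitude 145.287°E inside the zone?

Band width going east from +119.362° to -109.655°: ((-109.655 − 119.362) mod 360) = 130.983°.
Offset of +145.287° east of the west edge: ((145.287 − 119.362) mod 360) = 25.925°.
25.925° ≤ 130.983° ⇒ inside.

Yes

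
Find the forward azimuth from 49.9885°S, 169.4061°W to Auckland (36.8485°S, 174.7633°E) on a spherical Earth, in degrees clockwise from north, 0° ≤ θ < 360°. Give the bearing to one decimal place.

313.1°

Δλ = 174.7633 − -169.4061 = 344.1694°; wrapped into (−180°, 180°]: -15.8306°.
θ = atan2( sin Δλ · cos φ₂ , cos φ₁ · sin φ₂ − sin φ₁ · cos φ₂ · cos Δλ )
  = atan2(-0.21830, 0.20409) = -46.927° → normalised to [0°, 360°): 313.073°.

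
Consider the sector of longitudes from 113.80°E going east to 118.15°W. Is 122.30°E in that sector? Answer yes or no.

Band width going east from +113.80° to -118.15°: ((-118.15 − 113.80) mod 360) = 128.05°.
Offset of +122.30° east of the west edge: ((122.30 − 113.80) mod 360) = 8.50°.
8.50° ≤ 128.05° ⇒ inside.

Yes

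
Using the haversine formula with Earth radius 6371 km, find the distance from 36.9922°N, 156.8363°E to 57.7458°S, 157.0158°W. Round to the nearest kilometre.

11379 km

Δλ = -157.0158 − 156.8363 = -313.8521°; wrapped into (−180°, 180°]: 46.1479°.
Δφ = -57.7458 − 36.9922 = -94.7380°.
a = sin²(Δφ/2) + cos φ₁ · cos φ₂ · sin²(Δλ/2) = 0.606773.
c = 2·atan2(√a, √(1−a)) = 1.78600 rad → d = 6371·c ≈ 11378.60 km.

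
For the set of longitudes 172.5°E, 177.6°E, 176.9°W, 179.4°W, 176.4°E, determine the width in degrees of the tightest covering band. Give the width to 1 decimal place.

Sort the longitudes: -179.4°, -176.9°, +172.5°, +176.4°, +177.6°.
Eastward gaps between consecutive values (wrapping around): 2.5°, 349.4°, 3.9°, 1.2°, 3.0°.
Largest gap = 349.4° ⇒ minimal covering band is its complement: 360° − 349.4° = 10.6°.
Band runs from +172.5° eastward to -176.9°, crossing the antimeridian.

10.6°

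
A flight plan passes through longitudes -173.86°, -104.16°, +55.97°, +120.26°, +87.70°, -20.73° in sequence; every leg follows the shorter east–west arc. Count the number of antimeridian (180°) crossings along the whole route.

Leg 1: -173.86° → -104.16°, shortest Δλ = 69.7° (east) — does not cross 180°.
Leg 2: -104.16° → +55.97°, shortest Δλ = 160.13° (east) — does not cross 180°.
Leg 3: +55.97° → +120.26°, shortest Δλ = 64.29° (east) — does not cross 180°.
Leg 4: +120.26° → +87.70°, shortest Δλ = -32.56° (west) — does not cross 180°.
Leg 5: +87.70° → -20.73°, shortest Δλ = -108.43° (west) — does not cross 180°.
Total crossings: 0.

0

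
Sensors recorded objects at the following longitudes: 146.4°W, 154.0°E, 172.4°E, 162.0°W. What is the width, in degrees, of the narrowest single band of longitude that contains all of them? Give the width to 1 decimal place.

Sort the longitudes: -162.0°, -146.4°, +154.0°, +172.4°.
Eastward gaps between consecutive values (wrapping around): 15.6°, 300.4°, 18.4°, 25.6°.
Largest gap = 300.4° ⇒ minimal covering band is its complement: 360° − 300.4° = 59.6°.
Band runs from +154.0° eastward to -146.4°, crossing the antimeridian.

59.6°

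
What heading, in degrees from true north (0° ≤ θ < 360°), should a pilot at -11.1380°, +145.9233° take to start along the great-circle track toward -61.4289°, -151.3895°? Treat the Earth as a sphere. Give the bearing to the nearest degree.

153°

Δλ = -151.3895 − 145.9233 = -297.3128°; wrapped into (−180°, 180°]: 62.6872°.
θ = atan2( sin Δλ · cos φ₂ , cos φ₁ · sin φ₂ − sin φ₁ · cos φ₂ · cos Δλ )
  = atan2(0.42493, -0.81929) = 152.586° → normalised to [0°, 360°): 152.586°.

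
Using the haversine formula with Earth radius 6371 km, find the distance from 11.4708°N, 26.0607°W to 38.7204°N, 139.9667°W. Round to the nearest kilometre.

Δλ = -139.9667 − -26.0607 = -113.9060°.
Δφ = 38.7204 − 11.4708 = 27.2496°.
a = sin²(Δφ/2) + cos φ₁ · cos φ₂ · sin²(Δλ/2) = 0.592729.
c = 2·atan2(√a, √(1−a)) = 1.75733 rad → d = 6371·c ≈ 11195.98 km.

11196 km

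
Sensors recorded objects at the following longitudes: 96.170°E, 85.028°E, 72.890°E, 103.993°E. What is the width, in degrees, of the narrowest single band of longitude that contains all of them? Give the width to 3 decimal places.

31.103°

Sort the longitudes: +72.890°, +85.028°, +96.170°, +103.993°.
Eastward gaps between consecutive values (wrapping around): 12.138°, 11.142°, 7.823°, 328.897°.
Largest gap = 328.897° ⇒ minimal covering band is its complement: 360° − 328.897° = 31.103°.
Band runs from +72.890° eastward to +103.993°.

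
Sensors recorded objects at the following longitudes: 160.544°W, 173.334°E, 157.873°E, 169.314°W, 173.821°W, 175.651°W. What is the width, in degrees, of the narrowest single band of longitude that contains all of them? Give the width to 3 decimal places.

41.583°

Sort the longitudes: -175.651°, -173.821°, -169.314°, -160.544°, +157.873°, +173.334°.
Eastward gaps between consecutive values (wrapping around): 1.830°, 4.507°, 8.770°, 318.417°, 15.461°, 11.015°.
Largest gap = 318.417° ⇒ minimal covering band is its complement: 360° − 318.417° = 41.583°.
Band runs from +157.873° eastward to -160.544°, crossing the antimeridian.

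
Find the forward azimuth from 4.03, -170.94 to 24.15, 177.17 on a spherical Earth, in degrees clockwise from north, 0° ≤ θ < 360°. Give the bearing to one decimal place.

331.4°

Δλ = 177.17 − -170.94 = 348.11°; wrapped into (−180°, 180°]: -11.89°.
θ = atan2( sin Δλ · cos φ₂ , cos φ₁ · sin φ₂ − sin φ₁ · cos φ₂ · cos Δλ )
  = atan2(-0.18800, 0.34536) = -28.562° → normalised to [0°, 360°): 331.438°.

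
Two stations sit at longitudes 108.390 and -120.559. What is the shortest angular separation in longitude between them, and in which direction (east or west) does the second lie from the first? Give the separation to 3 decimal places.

Raw difference: -120.559 − 108.390 = -228.949°.
Normalise into (−180°, 180°]: -228.949° + 360° = 131.051°.
Positive ⇒ the second point lies to the east; separation 131.051°.

131.051° east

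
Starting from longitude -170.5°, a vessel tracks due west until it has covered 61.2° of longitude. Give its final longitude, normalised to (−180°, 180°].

+128.3°

Start at -170.5°; shift −61.2° → -231.7°.
-231.7° lies outside (−180°, 180°]; add 360° → +128.3°.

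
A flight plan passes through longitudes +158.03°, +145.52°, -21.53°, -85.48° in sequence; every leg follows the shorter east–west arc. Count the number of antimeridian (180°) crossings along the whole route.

0

Leg 1: +158.03° → +145.52°, shortest Δλ = -12.51° (west) — does not cross 180°.
Leg 2: +145.52° → -21.53°, shortest Δλ = -167.05° (west) — does not cross 180°.
Leg 3: -21.53° → -85.48°, shortest Δλ = -63.95° (west) — does not cross 180°.
Total crossings: 0.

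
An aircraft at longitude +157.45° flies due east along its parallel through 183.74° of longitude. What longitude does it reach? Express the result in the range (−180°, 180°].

Start at +157.45°; shift +183.74° → +341.19°.
+341.19° lies outside (−180°, 180°]; subtract 360° → -18.81°.

-18.81°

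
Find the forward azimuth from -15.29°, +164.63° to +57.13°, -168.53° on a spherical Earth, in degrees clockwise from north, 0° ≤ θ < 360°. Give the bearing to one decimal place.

Δλ = -168.53 − 164.63 = -333.16°; wrapped into (−180°, 180°]: 26.84°.
θ = atan2( sin Δλ · cos φ₂ , cos φ₁ · sin φ₂ − sin φ₁ · cos φ₂ · cos Δλ )
  = atan2(0.24505, 0.93788) = 14.643° → normalised to [0°, 360°): 14.643°.

14.6°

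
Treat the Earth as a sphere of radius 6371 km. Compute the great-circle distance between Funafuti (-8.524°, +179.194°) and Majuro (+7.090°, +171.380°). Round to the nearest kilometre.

1940 km

Δλ = 171.380 − 179.194 = -7.814°.
Δφ = 7.090 − -8.524 = 15.614°.
a = sin²(Δφ/2) + cos φ₁ · cos φ₂ · sin²(Δλ/2) = 0.023008.
c = 2·atan2(√a, √(1−a)) = 0.30454 rad → d = 6371·c ≈ 1940.24 km.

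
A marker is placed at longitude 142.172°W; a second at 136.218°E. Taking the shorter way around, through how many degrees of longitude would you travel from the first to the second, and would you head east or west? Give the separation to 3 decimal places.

81.610° west

Raw difference: 136.218 − -142.172 = 278.39°.
Normalise into (−180°, 180°]: 278.39° − 360° = -81.61°.
Negative ⇒ the second point lies to the west; separation 81.610°.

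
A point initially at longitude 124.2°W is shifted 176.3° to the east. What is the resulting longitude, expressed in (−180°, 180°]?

Start at -124.2°; shift +176.3° → +52.1°.
+52.1° already lies in (−180°, 180°].

52.1°E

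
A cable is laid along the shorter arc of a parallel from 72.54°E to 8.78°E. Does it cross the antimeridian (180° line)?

No

Signed shortest Δλ = ((8.78 − 72.54 + 180) mod 360) − 180 = -63.76°.
Going west by 63.76° from +72.54° reaches +8.78° without touching 180°.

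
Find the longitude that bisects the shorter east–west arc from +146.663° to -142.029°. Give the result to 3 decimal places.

-177.683°

Signed shortest Δλ from +146.663° to -142.029° is +71.308°.
Midpoint longitude = +146.663° + (+71.308°)/2 = +146.663° + 35.654° = +182.317°.
Normalise into (−180°, 180°]: -177.683°.
(The naïve average (+146.663 + -142.029)/2 = 2.317° is on the wrong side of the globe.)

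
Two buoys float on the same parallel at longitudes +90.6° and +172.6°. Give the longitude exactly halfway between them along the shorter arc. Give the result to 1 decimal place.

+131.6°

Signed shortest Δλ from +90.6° to +172.6° is +82.0°.
Midpoint longitude = +90.6° + (+82.0°)/2 = +90.6° + 41.0° = +131.6°.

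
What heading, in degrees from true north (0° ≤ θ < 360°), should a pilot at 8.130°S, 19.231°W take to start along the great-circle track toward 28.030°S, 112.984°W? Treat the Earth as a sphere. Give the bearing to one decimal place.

Δλ = -112.984 − -19.231 = -93.753°.
θ = atan2( sin Δλ · cos φ₂ , cos φ₁ · sin φ₂ − sin φ₁ · cos φ₂ · cos Δλ )
  = atan2(-0.88081, -0.47338) = -118.255° → normalised to [0°, 360°): 241.745°.

241.7°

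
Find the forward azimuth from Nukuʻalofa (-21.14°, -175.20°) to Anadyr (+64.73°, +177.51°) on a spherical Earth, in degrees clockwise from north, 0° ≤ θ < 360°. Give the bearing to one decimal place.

Δλ = 177.51 − -175.20 = 352.71°; wrapped into (−180°, 180°]: -7.29°.
θ = atan2( sin Δλ · cos φ₂ , cos φ₁ · sin φ₂ − sin φ₁ · cos φ₂ · cos Δλ )
  = atan2(-0.05417, 0.99616) = -3.113° → normalised to [0°, 360°): 356.887°.

356.9°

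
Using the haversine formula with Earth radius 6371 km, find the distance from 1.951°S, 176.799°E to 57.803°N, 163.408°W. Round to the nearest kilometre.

6874 km

Δλ = -163.408 − 176.799 = -340.207°; wrapped into (−180°, 180°]: 19.793°.
Δφ = 57.803 − -1.951 = 59.754°.
a = sin²(Δφ/2) + cos φ₁ · cos φ₂ · sin²(Δλ/2) = 0.263873.
c = 2·atan2(√a, √(1−a)) = 1.07895 rad → d = 6371·c ≈ 6874.00 km.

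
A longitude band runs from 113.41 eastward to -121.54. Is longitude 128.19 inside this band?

Yes

Band width going east from +113.41° to -121.54°: ((-121.54 − 113.41) mod 360) = 125.05°.
Offset of +128.19° east of the west edge: ((128.19 − 113.41) mod 360) = 14.78°.
14.78° ≤ 125.05° ⇒ inside.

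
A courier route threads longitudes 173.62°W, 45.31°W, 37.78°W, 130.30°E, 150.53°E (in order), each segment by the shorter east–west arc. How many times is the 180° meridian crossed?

Leg 1: -173.62° → -45.31°, shortest Δλ = 128.31° (east) — does not cross 180°.
Leg 2: -45.31° → -37.78°, shortest Δλ = 7.53° (east) — does not cross 180°.
Leg 3: -37.78° → +130.30°, shortest Δλ = 168.08° (east) — does not cross 180°.
Leg 4: +130.30° → +150.53°, shortest Δλ = 20.23° (east) — does not cross 180°.
Total crossings: 0.

0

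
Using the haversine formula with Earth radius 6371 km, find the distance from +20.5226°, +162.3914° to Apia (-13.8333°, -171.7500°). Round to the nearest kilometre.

4752 km

Δλ = -171.7500 − 162.3914 = -334.1414°; wrapped into (−180°, 180°]: 25.8586°.
Δφ = -13.8333 − 20.5226 = -34.3559°.
a = sin²(Δφ/2) + cos φ₁ · cos φ₂ · sin²(Δλ/2) = 0.132752.
c = 2·atan2(√a, √(1−a)) = 0.74587 rad → d = 6371·c ≈ 4751.96 km.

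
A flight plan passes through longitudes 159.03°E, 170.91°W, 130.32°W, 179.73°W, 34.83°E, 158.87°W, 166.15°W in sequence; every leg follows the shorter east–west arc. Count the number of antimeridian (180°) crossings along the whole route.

3

Leg 1: +159.03° → -170.91°, shortest Δλ = 30.06° (east) — crosses 180°.
Leg 2: -170.91° → -130.32°, shortest Δλ = 40.59° (east) — does not cross 180°.
Leg 3: -130.32° → -179.73°, shortest Δλ = -49.41° (west) — does not cross 180°.
Leg 4: -179.73° → +34.83°, shortest Δλ = -145.44° (west) — crosses 180°.
Leg 5: +34.83° → -158.87°, shortest Δλ = 166.3° (east) — crosses 180°.
Leg 6: -158.87° → -166.15°, shortest Δλ = -7.28° (west) — does not cross 180°.
Total crossings: 3.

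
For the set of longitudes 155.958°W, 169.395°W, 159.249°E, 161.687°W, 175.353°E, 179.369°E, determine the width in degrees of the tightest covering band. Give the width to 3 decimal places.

44.793°

Sort the longitudes: -169.395°, -161.687°, -155.958°, +159.249°, +175.353°, +179.369°.
Eastward gaps between consecutive values (wrapping around): 7.708°, 5.729°, 315.207°, 16.104°, 4.016°, 11.236°.
Largest gap = 315.207° ⇒ minimal covering band is its complement: 360° − 315.207° = 44.793°.
Band runs from +159.249° eastward to -155.958°, crossing the antimeridian.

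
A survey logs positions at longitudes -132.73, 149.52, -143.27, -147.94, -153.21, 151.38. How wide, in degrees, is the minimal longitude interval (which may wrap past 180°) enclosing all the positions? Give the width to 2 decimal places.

Sort the longitudes: -153.21°, -147.94°, -143.27°, -132.73°, +149.52°, +151.38°.
Eastward gaps between consecutive values (wrapping around): 5.27°, 4.67°, 10.54°, 282.25°, 1.86°, 55.41°.
Largest gap = 282.25° ⇒ minimal covering band is its complement: 360° − 282.25° = 77.75°.
Band runs from +149.52° eastward to -132.73°, crossing the antimeridian.

77.75°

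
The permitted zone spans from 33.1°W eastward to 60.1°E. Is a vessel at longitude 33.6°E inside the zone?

Yes

Band width going east from -33.1° to +60.1°: ((60.1 − -33.1) mod 360) = 93.2°.
Offset of +33.6° east of the west edge: ((33.6 − -33.1) mod 360) = 66.7°.
66.7° ≤ 93.2° ⇒ inside.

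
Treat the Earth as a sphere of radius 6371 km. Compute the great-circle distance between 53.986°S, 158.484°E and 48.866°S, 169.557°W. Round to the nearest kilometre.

Δλ = -169.557 − 158.484 = -328.041°; wrapped into (−180°, 180°]: 31.959°.
Δφ = -48.866 − -53.986 = 5.120°.
a = sin²(Δφ/2) + cos φ₁ · cos φ₂ · sin²(Δλ/2) = 0.031308.
c = 2·atan2(√a, √(1−a)) = 0.35576 rad → d = 6371·c ≈ 2266.52 km.

2267 km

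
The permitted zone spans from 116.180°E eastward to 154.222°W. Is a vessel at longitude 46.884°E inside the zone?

Band width going east from +116.180° to -154.222°: ((-154.222 − 116.180) mod 360) = 89.598°.
Offset of +46.884° east of the west edge: ((46.884 − 116.180) mod 360) = 290.704°.
290.704° > 89.598° ⇒ outside.

No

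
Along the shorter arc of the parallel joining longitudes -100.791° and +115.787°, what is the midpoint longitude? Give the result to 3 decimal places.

Signed shortest Δλ from -100.791° to +115.787° is -143.422°.
Midpoint longitude = -100.791° + (-143.422°)/2 = -100.791° − 71.711° = -172.502°.
(The naïve average (-100.791 + +115.787)/2 = 7.498° is on the wrong side of the globe.)

-172.502°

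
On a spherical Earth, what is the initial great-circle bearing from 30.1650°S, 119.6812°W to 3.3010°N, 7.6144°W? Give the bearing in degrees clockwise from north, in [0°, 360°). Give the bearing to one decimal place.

98.5°

Δλ = -7.6144 − -119.6812 = 112.0668°.
θ = atan2( sin Δλ · cos φ₂ , cos φ₁ · sin φ₂ − sin φ₁ · cos φ₂ · cos Δλ )
  = atan2(0.92521, -0.13868) = 98.525° → normalised to [0°, 360°): 98.525°.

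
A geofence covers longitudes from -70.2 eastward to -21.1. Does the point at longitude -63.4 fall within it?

Band width going east from -70.2° to -21.1°: ((-21.1 − -70.2) mod 360) = 49.1°.
Offset of -63.4° east of the west edge: ((-63.4 − -70.2) mod 360) = 6.8°.
6.8° ≤ 49.1° ⇒ inside.

Yes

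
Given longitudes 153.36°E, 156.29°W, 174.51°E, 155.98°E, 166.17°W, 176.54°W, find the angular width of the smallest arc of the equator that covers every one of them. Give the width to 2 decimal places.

50.35°

Sort the longitudes: -176.54°, -166.17°, -156.29°, +153.36°, +155.98°, +174.51°.
Eastward gaps between consecutive values (wrapping around): 10.37°, 9.88°, 309.65°, 2.62°, 18.53°, 8.95°.
Largest gap = 309.65° ⇒ minimal covering band is its complement: 360° − 309.65° = 50.35°.
Band runs from +153.36° eastward to -156.29°, crossing the antimeridian.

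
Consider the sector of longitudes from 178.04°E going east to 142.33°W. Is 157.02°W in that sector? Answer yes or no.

Yes

Band width going east from +178.04° to -142.33°: ((-142.33 − 178.04) mod 360) = 39.63°.
Offset of -157.02° east of the west edge: ((-157.02 − 178.04) mod 360) = 24.94°.
24.94° ≤ 39.63° ⇒ inside.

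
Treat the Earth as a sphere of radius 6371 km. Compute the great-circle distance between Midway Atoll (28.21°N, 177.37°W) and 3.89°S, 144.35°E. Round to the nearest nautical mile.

Δλ = 144.35 − -177.37 = 321.72°; wrapped into (−180°, 180°]: -38.28°.
Δφ = -3.89 − 28.21 = -32.10°.
a = sin²(Δφ/2) + cos φ₁ · cos φ₂ · sin²(Δλ/2) = 0.170955.
c = 2·atan2(√a, √(1−a)) = 0.85252 rad → d = 6371·c ≈ 5431.39 km ≈ 2932.72 nmi.

2933 nmi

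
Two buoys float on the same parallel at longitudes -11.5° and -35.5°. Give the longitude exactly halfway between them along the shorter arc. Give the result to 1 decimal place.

Signed shortest Δλ from -11.5° to -35.5° is -24.0°.
Midpoint longitude = -11.5° + (-24.0°)/2 = -11.5° − 12.0° = -23.5°.

-23.5°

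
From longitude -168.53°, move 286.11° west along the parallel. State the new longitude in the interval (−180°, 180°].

-94.64°

Start at -168.53°; shift −286.11° → -454.64°.
-454.64° lies outside (−180°, 180°]; add 360° → -94.64°.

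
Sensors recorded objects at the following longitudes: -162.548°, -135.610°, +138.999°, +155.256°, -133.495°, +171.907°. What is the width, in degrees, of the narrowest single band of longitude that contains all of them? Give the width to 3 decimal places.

87.506°

Sort the longitudes: -162.548°, -135.610°, -133.495°, +138.999°, +155.256°, +171.907°.
Eastward gaps between consecutive values (wrapping around): 26.938°, 2.115°, 272.494°, 16.257°, 16.651°, 25.545°.
Largest gap = 272.494° ⇒ minimal covering band is its complement: 360° − 272.494° = 87.506°.
Band runs from +138.999° eastward to -133.495°, crossing the antimeridian.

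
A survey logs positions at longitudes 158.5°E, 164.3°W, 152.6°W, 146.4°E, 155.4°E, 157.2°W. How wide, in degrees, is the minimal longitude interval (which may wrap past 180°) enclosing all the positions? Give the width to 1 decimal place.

61.0°

Sort the longitudes: -164.3°, -157.2°, -152.6°, +146.4°, +155.4°, +158.5°.
Eastward gaps between consecutive values (wrapping around): 7.1°, 4.6°, 299.0°, 9.0°, 3.1°, 37.2°.
Largest gap = 299.0° ⇒ minimal covering band is its complement: 360° − 299.0° = 61.0°.
Band runs from +146.4° eastward to -152.6°, crossing the antimeridian.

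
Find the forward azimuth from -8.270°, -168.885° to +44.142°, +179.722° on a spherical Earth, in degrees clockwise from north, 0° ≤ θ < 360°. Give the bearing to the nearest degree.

Δλ = 179.722 − -168.885 = 348.607°; wrapped into (−180°, 180°]: -11.393°.
θ = atan2( sin Δλ · cos φ₂ , cos φ₁ · sin φ₂ − sin φ₁ · cos φ₂ · cos Δλ )
  = atan2(-0.14176, 0.79038) = -10.168° → normalised to [0°, 360°): 349.832°.

350°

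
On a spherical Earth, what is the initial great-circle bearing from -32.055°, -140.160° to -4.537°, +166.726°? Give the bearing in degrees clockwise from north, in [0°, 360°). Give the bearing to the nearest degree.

Δλ = 166.726 − -140.160 = 306.886°; wrapped into (−180°, 180°]: -53.114°.
θ = atan2( sin Δλ · cos φ₂ , cos φ₁ · sin φ₂ − sin φ₁ · cos φ₂ · cos Δλ )
  = atan2(-0.79733, 0.25052) = -72.557° → normalised to [0°, 360°): 287.443°.

287°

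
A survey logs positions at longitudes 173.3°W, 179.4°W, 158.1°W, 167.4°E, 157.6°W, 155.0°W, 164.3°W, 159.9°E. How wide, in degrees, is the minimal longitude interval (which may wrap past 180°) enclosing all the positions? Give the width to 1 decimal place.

Sort the longitudes: -179.4°, -173.3°, -164.3°, -158.1°, -157.6°, -155.0°, +159.9°, +167.4°.
Eastward gaps between consecutive values (wrapping around): 6.1°, 9.0°, 6.2°, 0.5°, 2.6°, 314.9°, 7.5°, 13.2°.
Largest gap = 314.9° ⇒ minimal covering band is its complement: 360° − 314.9° = 45.1°.
Band runs from +159.9° eastward to -155.0°, crossing the antimeridian.

45.1°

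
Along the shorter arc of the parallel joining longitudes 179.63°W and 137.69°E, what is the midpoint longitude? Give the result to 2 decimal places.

Signed shortest Δλ from -179.63° to +137.69° is -42.68°.
Midpoint longitude = -179.63° + (-42.68°)/2 = -179.63° − 21.34° = -200.97°.
Normalise into (−180°, 180°]: +159.03°.
(The naïve average (-179.63 + +137.69)/2 = -20.97° is on the wrong side of the globe.)

159.03°E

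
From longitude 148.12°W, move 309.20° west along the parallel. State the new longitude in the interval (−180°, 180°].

Start at -148.12°; shift −309.20° → -457.32°.
-457.32° lies outside (−180°, 180°]; add 360° → -97.32°.

97.32°W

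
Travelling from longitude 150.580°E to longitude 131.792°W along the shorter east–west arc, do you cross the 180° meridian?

Naïve |-131.792 − 150.580| = 282.372° > 180°, so the shorter arc goes the other way round — across 180°.
Signed shortest Δλ = ((-131.792 − 150.580 + 180) mod 360) − 180 = 77.628°.
Going east by 77.628° from +150.580° passes through 180° before reaching -131.792°.

Yes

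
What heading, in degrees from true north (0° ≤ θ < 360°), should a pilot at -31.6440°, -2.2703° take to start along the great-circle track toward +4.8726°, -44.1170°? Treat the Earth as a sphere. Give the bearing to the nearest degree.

Δλ = -44.1170 − -2.2703 = -41.8467°.
θ = atan2( sin Δλ · cos φ₂ , cos φ₁ · sin φ₂ − sin φ₁ · cos φ₂ · cos Δλ )
  = atan2(-0.66473, 0.46172) = -55.216° → normalised to [0°, 360°): 304.784°.

305°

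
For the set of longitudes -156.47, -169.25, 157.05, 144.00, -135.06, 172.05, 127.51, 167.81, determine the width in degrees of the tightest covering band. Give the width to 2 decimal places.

Sort the longitudes: -169.25°, -156.47°, -135.06°, +127.51°, +144.00°, +157.05°, +167.81°, +172.05°.
Eastward gaps between consecutive values (wrapping around): 12.78°, 21.41°, 262.57°, 16.49°, 13.05°, 10.76°, 4.24°, 18.70°.
Largest gap = 262.57° ⇒ minimal covering band is its complement: 360° − 262.57° = 97.43°.
Band runs from +127.51° eastward to -135.06°, crossing the antimeridian.

97.43°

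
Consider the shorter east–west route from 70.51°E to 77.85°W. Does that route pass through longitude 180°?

No

Signed shortest Δλ = ((-77.85 − 70.51 + 180) mod 360) − 180 = -148.36°.
Going west by 148.36° from +70.51° reaches -77.85° without touching 180°.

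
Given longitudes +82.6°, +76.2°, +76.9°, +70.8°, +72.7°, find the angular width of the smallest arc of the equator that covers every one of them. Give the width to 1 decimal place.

11.8°

Sort the longitudes: +70.8°, +72.7°, +76.2°, +76.9°, +82.6°.
Eastward gaps between consecutive values (wrapping around): 1.9°, 3.5°, 0.7°, 5.7°, 348.2°.
Largest gap = 348.2° ⇒ minimal covering band is its complement: 360° − 348.2° = 11.8°.
Band runs from +70.8° eastward to +82.6°.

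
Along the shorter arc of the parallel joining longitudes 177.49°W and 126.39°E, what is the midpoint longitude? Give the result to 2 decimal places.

Signed shortest Δλ from -177.49° to +126.39° is -56.12°.
Midpoint longitude = -177.49° + (-56.12°)/2 = -177.49° − 28.06° = -205.55°.
Normalise into (−180°, 180°]: +154.45°.
(The naïve average (-177.49 + +126.39)/2 = -25.55° is on the wrong side of the globe.)

154.45°E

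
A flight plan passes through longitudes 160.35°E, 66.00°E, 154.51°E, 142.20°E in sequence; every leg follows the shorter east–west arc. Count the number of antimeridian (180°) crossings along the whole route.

Leg 1: +160.35° → +66.00°, shortest Δλ = -94.35° (west) — does not cross 180°.
Leg 2: +66.00° → +154.51°, shortest Δλ = 88.51° (east) — does not cross 180°.
Leg 3: +154.51° → +142.20°, shortest Δλ = -12.31° (west) — does not cross 180°.
Total crossings: 0.

0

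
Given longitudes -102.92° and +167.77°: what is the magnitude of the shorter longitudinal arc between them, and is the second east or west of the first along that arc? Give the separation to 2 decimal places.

Raw difference: 167.77 − -102.92 = 270.69°.
Normalise into (−180°, 180°]: 270.69° − 360° = -89.31°.
Negative ⇒ the second point lies to the west; separation 89.31°.

89.31° west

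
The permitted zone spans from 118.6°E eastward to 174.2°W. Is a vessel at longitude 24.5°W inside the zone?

No

Band width going east from +118.6° to -174.2°: ((-174.2 − 118.6) mod 360) = 67.2°.
Offset of -24.5° east of the west edge: ((-24.5 − 118.6) mod 360) = 216.9°.
216.9° > 67.2° ⇒ outside.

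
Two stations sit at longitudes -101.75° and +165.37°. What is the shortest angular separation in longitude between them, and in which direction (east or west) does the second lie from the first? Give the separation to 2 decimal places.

Raw difference: 165.37 − -101.75 = 267.12°.
Normalise into (−180°, 180°]: 267.12° − 360° = -92.88°.
Negative ⇒ the second point lies to the west; separation 92.88°.

92.88° west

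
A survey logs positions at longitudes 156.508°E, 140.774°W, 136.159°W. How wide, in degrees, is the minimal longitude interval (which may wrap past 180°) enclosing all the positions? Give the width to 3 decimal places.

67.333°

Sort the longitudes: -140.774°, -136.159°, +156.508°.
Eastward gaps between consecutive values (wrapping around): 4.615°, 292.667°, 62.718°.
Largest gap = 292.667° ⇒ minimal covering band is its complement: 360° − 292.667° = 67.333°.
Band runs from +156.508° eastward to -136.159°, crossing the antimeridian.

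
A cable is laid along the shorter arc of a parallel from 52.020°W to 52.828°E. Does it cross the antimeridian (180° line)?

Signed shortest Δλ = ((52.828 − -52.020 + 180) mod 360) − 180 = 104.848°.
Going east by 104.848° from -52.020° reaches +52.828° without touching 180°.

No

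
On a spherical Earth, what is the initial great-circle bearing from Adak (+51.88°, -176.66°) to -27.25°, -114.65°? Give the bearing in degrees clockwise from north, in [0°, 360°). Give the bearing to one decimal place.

Δλ = -114.65 − -176.66 = 62.01°.
θ = atan2( sin Δλ · cos φ₂ , cos φ₁ · sin φ₂ − sin φ₁ · cos φ₂ · cos Δλ )
  = atan2(0.78503, -0.61089) = 127.889° → normalised to [0°, 360°): 127.889°.

127.9°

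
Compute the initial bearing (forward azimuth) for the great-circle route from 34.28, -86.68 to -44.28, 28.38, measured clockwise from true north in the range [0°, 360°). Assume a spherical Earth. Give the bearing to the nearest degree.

122°

Δλ = 28.38 − -86.68 = 115.06°.
θ = atan2( sin Δλ · cos φ₂ , cos φ₁ · sin φ₂ − sin φ₁ · cos φ₂ · cos Δλ )
  = atan2(0.64854, -0.40609) = 122.053° → normalised to [0°, 360°): 122.053°.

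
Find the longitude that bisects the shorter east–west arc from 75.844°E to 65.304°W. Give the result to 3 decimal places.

5.270°E

Signed shortest Δλ from +75.844° to -65.304° is -141.148°.
Midpoint longitude = +75.844° + (-141.148°)/2 = +75.844° − 70.574° = +5.270°.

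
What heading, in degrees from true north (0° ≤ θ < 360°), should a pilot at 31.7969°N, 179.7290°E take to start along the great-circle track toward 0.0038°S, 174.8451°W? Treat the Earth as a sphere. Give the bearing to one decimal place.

169.8°

Δλ = -174.8451 − 179.7290 = -354.5741°; wrapped into (−180°, 180°]: 5.4259°.
θ = atan2( sin Δλ · cos φ₂ , cos φ₁ · sin φ₂ − sin φ₁ · cos φ₂ · cos Δλ )
  = atan2(0.09456, -0.52461) = 169.782° → normalised to [0°, 360°): 169.782°.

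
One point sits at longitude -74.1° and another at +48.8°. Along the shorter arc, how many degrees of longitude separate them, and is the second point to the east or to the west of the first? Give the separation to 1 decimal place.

122.9° east

Raw difference: 48.8 − -74.1 = 122.9°.
Normalise into (−180°, 180°]: 122.9° stays 122.9°.
Positive ⇒ the second point lies to the east; separation 122.9°.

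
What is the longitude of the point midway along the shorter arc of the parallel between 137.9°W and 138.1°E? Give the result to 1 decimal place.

179.9°W

Signed shortest Δλ from -137.9° to +138.1° is -84.0°.
Midpoint longitude = -137.9° + (-84.0°)/2 = -137.9° − 42.0° = -179.9°.
(The naïve average (-137.9 + +138.1)/2 = 0.1° is on the wrong side of the globe.)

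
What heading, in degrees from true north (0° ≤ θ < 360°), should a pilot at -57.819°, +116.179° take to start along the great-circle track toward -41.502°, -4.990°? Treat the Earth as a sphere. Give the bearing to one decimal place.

223.3°

Δλ = -4.990 − 116.179 = -121.169°.
θ = atan2( sin Δλ · cos φ₂ , cos φ₁ · sin φ₂ − sin φ₁ · cos φ₂ · cos Δλ )
  = atan2(-0.64082, -0.68099) = -136.741° → normalised to [0°, 360°): 223.259°.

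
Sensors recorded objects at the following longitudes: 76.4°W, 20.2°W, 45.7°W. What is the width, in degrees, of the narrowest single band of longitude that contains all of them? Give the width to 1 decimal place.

56.2°

Sort the longitudes: -76.4°, -45.7°, -20.2°.
Eastward gaps between consecutive values (wrapping around): 30.7°, 25.5°, 303.8°.
Largest gap = 303.8° ⇒ minimal covering band is its complement: 360° − 303.8° = 56.2°.
Band runs from -76.4° eastward to -20.2°.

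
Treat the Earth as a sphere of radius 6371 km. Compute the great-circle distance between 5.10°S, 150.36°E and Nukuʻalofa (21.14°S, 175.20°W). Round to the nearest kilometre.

4118 km

Δλ = -175.20 − 150.36 = -325.56°; wrapped into (−180°, 180°]: 34.44°.
Δφ = -21.14 − -5.10 = -16.04°.
a = sin²(Δφ/2) + cos φ₁ · cos φ₂ · sin²(Δλ/2) = 0.100884.
c = 2·atan2(√a, √(1−a)) = 0.64644 rad → d = 6371·c ≈ 4118.49 km.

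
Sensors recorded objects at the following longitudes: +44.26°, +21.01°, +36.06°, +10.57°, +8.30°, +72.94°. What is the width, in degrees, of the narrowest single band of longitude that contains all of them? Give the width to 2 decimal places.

Sort the longitudes: +8.30°, +10.57°, +21.01°, +36.06°, +44.26°, +72.94°.
Eastward gaps between consecutive values (wrapping around): 2.27°, 10.44°, 15.05°, 8.20°, 28.68°, 295.36°.
Largest gap = 295.36° ⇒ minimal covering band is its complement: 360° − 295.36° = 64.64°.
Band runs from +8.30° eastward to +72.94°.

64.64°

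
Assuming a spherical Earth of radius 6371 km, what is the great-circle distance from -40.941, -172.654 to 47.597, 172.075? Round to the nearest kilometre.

9960 km

Δλ = 172.075 − -172.654 = 344.729°; wrapped into (−180°, 180°]: -15.271°.
Δφ = 47.597 − -40.941 = 88.538°.
a = sin²(Δφ/2) + cos φ₁ · cos φ₂ · sin²(Δλ/2) = 0.496236.
c = 2·atan2(√a, √(1−a)) = 1.56327 rad → d = 6371·c ≈ 9959.58 km.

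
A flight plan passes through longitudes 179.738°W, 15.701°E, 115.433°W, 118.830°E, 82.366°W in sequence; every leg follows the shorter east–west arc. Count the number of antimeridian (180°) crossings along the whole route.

3

Leg 1: -179.738° → +15.701°, shortest Δλ = -164.561° (west) — crosses 180°.
Leg 2: +15.701° → -115.433°, shortest Δλ = -131.134° (west) — does not cross 180°.
Leg 3: -115.433° → +118.830°, shortest Δλ = -125.737° (west) — crosses 180°.
Leg 4: +118.830° → -82.366°, shortest Δλ = 158.804° (east) — crosses 180°.
Total crossings: 3.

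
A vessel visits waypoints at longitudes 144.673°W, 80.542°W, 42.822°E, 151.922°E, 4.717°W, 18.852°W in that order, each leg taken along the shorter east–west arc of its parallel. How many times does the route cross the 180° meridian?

0

Leg 1: -144.673° → -80.542°, shortest Δλ = 64.131° (east) — does not cross 180°.
Leg 2: -80.542° → +42.822°, shortest Δλ = 123.364° (east) — does not cross 180°.
Leg 3: +42.822° → +151.922°, shortest Δλ = 109.1° (east) — does not cross 180°.
Leg 4: +151.922° → -4.717°, shortest Δλ = -156.639° (west) — does not cross 180°.
Leg 5: -4.717° → -18.852°, shortest Δλ = -14.135° (west) — does not cross 180°.
Total crossings: 0.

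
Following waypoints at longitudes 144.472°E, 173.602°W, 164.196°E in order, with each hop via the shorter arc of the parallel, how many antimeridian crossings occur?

2

Leg 1: +144.472° → -173.602°, shortest Δλ = 41.926° (east) — crosses 180°.
Leg 2: -173.602° → +164.196°, shortest Δλ = -22.202° (west) — crosses 180°.
Total crossings: 2.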